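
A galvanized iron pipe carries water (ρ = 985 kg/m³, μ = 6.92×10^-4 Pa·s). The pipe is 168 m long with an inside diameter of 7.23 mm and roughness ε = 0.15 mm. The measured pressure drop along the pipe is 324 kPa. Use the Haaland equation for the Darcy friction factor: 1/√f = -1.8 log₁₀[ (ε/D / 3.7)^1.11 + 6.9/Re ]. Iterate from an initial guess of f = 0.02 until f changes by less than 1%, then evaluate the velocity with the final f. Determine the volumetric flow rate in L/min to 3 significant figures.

Q ≈ 1.78 L/min

Rearranging Darcy-Weisbach: V = √(2·ΔP·D/(f·L·ρ)). With ε/D = 0.00015/0.00723 = 0.0207, iterate starting from f = 0.02:
  f = 0.02 → V = √(2·3.24e+05·0.00723/(0.02·168·985)) = 1.19 m/s; Re = ρVD/μ = 1.224e+04; f → 0.05236
  f = 0.05236 → V = 0.7353 m/s; Re = 7567; f → 0.05407
  f = 0.05407 → V = 0.7236 m/s; Re = 7447; f → 0.05414
Converged (Δf/f < 1%). With the final f = 0.05414: V = √(2·3.24e+05·0.00723/(0.05414·168·985)) = 0.7231 m/s.
Q = V·A = 0.7231·(π/4·0.00723²) = 2.969e-05 m³/s = 1.78 L/min.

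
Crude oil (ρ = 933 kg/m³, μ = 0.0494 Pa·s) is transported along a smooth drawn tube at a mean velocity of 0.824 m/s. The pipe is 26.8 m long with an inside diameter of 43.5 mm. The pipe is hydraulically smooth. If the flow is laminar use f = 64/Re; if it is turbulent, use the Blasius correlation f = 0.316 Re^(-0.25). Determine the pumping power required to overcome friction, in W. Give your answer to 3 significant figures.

P ≈ 22.6 W

Reynolds number Re = ρVD/μ = 933 · 0.824 · 0.0435 / 0.0494 = 677.
Re < 2300 → laminar flow, so f = 64/Re = 64/677 = 0.09454 (the turbulent correlation is not needed).
Darcy-Weisbach: ΔP = f(L/D)(ρV²/2) = 0.09454·(26.8/0.0435)·(933·0.824²/2) = 0.09454·616.1·316.7 = 1.845e+04 Pa.
Q = V·A = 0.824·0.001486 = 0.001225 m³/s.
Pumping power P = QΔP = 0.001225·1.845e+04 = 22.59 W = 22.6 W.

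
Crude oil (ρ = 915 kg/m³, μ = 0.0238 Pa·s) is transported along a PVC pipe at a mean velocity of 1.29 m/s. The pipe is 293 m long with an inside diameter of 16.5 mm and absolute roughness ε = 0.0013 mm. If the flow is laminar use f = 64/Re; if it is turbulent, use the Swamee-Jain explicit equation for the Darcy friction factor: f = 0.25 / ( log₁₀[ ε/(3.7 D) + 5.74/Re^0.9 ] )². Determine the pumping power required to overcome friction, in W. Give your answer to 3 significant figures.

P ≈ 292 W

Reynolds number Re = ρVD/μ = 915 · 1.29 · 0.0165 / 0.0238 = 818.3.
Re < 2300 → laminar flow, so f = 64/Re = 64/818.3 = 0.07821 (the turbulent correlation is not needed).
Darcy-Weisbach: ΔP = f(L/D)(ρV²/2) = 0.07821·(293/0.0165)·(915·1.29²/2) = 0.07821·1.776e+04·761.3 = 1.057e+06 Pa.
Q = V·A = 1.29·0.0002138 = 0.0002758 m³/s.
Pumping power P = QΔP = 0.0002758·1.057e+06 = 291.7 W = 292 W.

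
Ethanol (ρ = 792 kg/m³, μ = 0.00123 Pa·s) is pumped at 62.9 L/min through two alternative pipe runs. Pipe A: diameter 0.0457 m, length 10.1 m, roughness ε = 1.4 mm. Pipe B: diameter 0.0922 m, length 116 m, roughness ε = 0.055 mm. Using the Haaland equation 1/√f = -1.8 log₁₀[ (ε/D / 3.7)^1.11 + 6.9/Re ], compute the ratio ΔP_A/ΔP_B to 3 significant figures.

Pipe A: V = Q/A = 0.001048/0.00164 = 0.6391 m/s; Re = 1.881e+04; ε/D = 0.0306; Haaland → f = 0.0594; ΔP_A = f(L/D)(ρV²/2) = 2123 Pa.
Pipe B: V = Q/A = 0.001048/0.006677 = 0.157 m/s; Re = 9322; ε/D = 0.000597; Haaland → f = 0.0322; ΔP_B = f(L/D)(ρV²/2) = 395.6 Pa.
ΔP_A/ΔP_B = 2123/395.6 = 5.37.

ΔP_A/ΔP_B ≈ 5.37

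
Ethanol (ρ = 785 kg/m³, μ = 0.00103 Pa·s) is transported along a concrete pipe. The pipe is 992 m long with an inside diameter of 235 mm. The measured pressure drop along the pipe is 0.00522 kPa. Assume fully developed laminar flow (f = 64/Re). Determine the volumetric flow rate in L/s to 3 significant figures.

For laminar flow, f = 64/Re with Re = ρVD/μ, so Darcy-Weisbach reduces to ΔP = 32μLV/D². Solving for V: V = ΔP·D²/(32μL) = 5.22·(0.235)²/(32·0.00103·992) = 0.008817 m/s.
Check: Re = ρVD/μ = 785·0.008817·0.235/0.00103 = 1579 < 2300, so the laminar assumption holds.
Q = V·A = 0.008817·(π/4·0.235²) = 0.0003824 m³/s = 0.382 L/s.

Q ≈ 0.382 L/s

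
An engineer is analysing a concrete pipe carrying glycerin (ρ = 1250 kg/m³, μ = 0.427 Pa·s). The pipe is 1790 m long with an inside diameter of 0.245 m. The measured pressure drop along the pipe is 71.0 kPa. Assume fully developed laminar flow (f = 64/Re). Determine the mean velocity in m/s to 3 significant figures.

For laminar flow, f = 64/Re with Re = ρVD/μ, so Darcy-Weisbach reduces to ΔP = 32μLV/D². Solving for V: V = ΔP·D²/(32μL) = 7.1e+04·(0.245)²/(32·0.427·1790) = 0.1742 m/s.
Check: Re = ρVD/μ = 1250·0.1742·0.245/0.427 = 125 < 2300, so the laminar assumption holds.

V ≈ 0.174 m/s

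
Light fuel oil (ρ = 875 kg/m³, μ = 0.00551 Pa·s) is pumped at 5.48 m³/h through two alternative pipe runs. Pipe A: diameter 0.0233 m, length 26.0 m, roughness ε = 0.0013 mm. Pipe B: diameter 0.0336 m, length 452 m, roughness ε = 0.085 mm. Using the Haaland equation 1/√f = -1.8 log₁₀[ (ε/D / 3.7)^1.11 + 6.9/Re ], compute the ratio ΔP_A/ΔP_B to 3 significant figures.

Pipe A: V = Q/A = 0.001522/0.0004264 = 3.57 m/s; Re = 1.321e+04; ε/D = 5.58e-05; Haaland → f = 0.02872; ΔP_A = f(L/D)(ρV²/2) = 1.787e+05 Pa.
Pipe B: V = Q/A = 0.001522/0.0008867 = 1.717 m/s; Re = 9160; ε/D = 0.00253; Haaland → f = 0.03488; ΔP_B = f(L/D)(ρV²/2) = 6.05e+05 Pa.
ΔP_A/ΔP_B = 1.787e+05/6.05e+05 = 0.295.

ΔP_A/ΔP_B ≈ 0.295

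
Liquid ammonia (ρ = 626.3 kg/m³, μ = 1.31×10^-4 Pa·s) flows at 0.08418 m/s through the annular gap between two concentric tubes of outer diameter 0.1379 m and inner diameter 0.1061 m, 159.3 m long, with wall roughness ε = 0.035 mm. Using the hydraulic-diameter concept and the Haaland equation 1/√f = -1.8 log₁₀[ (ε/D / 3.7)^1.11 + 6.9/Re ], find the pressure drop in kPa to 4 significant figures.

ΔP ≈ 0.3393 kPa

Hydraulic diameter D_h = 4A/P = D_o - D_i = 0.1379 - 0.1061 = 0.0318 m.
Re = ρVD_h/μ = 626.3·0.08418·0.0318/0.000131 = 1.28e+04.
ε/D_h = 3.5e-05/0.0318 = 0.0011; Haaland gives 1/√f = -1.8 log₁₀[0.000122+0.000539] = 5.724, so f = 0.03052.
ΔP = f(L/D_h)(ρV²/2) = 0.03052·159.3/0.0318·2.219 = 339.3 Pa.
ΔP = 0.3393 kPa.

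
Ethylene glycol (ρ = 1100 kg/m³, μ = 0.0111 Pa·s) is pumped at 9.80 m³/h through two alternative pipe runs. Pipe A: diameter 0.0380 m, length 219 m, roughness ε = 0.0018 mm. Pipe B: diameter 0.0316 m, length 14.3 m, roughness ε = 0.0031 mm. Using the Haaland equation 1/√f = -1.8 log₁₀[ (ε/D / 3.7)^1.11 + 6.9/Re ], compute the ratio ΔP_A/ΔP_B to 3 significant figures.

Pipe A: V = Q/A = 0.002722/0.001134 = 2.4 m/s; Re = 9039; ε/D = 4.74e-05; Haaland → f = 0.0318; ΔP_A = f(L/D)(ρV²/2) = 5.808e+05 Pa.
Pipe B: V = Q/A = 0.002722/0.0007843 = 3.471 m/s; Re = 1.087e+04; ε/D = 9.81e-05; Haaland → f = 0.0303; ΔP_B = f(L/D)(ρV²/2) = 9.085e+04 Pa.
ΔP_A/ΔP_B = 5.808e+05/9.085e+04 = 6.39.

ΔP_A/ΔP_B ≈ 6.39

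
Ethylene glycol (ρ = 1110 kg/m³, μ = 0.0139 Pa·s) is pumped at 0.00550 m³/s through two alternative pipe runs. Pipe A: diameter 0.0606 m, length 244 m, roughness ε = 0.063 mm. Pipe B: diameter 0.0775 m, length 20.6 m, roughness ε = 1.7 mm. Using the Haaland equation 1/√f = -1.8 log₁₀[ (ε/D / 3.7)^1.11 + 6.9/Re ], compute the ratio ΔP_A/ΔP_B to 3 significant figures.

Pipe A: V = Q/A = 0.0055/0.002884 = 1.907 m/s; Re = 9228; ε/D = 0.00104; Haaland → f = 0.03287; ΔP_A = f(L/D)(ρV²/2) = 2.671e+05 Pa.
Pipe B: V = Q/A = 0.0055/0.004717 = 1.166 m/s; Re = 7216; ε/D = 0.0219; Haaland → f = 0.05525; ΔP_B = f(L/D)(ρV²/2) = 1.108e+04 Pa.
ΔP_A/ΔP_B = 2.671e+05/1.108e+04 = 24.1.

ΔP_A/ΔP_B ≈ 24.1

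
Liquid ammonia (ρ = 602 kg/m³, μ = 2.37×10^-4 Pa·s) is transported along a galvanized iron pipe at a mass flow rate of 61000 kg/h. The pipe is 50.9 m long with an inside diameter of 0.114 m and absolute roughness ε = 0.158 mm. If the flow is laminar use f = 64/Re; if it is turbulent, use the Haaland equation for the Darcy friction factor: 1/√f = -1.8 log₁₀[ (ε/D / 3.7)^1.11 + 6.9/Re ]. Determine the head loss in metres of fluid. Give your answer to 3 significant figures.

ṁ = 61000 kg/h = 61000/3600 = 16.94 kg/s.
A = πD²/4 = π(0.114)²/4 = 0.01021 m²; mean velocity V = ṁ/(ρA) = 16.94/(602 · 0.01021) = 2.758 m/s.
Reynolds number Re = ρVD/μ = 602 · 2.758 · 0.114 / 0.000237 = 7.985e+05.
Re > 4000 → turbulent. Relative roughness ε/D = 0.000158/0.114 = 0.00139. Haaland: 1/√f = -1.8 log₁₀[(0.00139/3.7)^1.11 + 6.9/7.985e+05] = -1.8 log₁₀[0.000157 + 8.64e-06] = 6.804, so f = 0.0216.
Darcy-Weisbach: ΔP = f(L/D)(ρV²/2) = 0.0216·(50.9/0.114)·(602·2.758²/2) = 0.0216·446.5·2289 = 2.207e+04 Pa.
Head loss h_f = ΔP/(ρg) = 2.207e+04/(602·9.81) = 3.74 m.

h_f ≈ 3.74 m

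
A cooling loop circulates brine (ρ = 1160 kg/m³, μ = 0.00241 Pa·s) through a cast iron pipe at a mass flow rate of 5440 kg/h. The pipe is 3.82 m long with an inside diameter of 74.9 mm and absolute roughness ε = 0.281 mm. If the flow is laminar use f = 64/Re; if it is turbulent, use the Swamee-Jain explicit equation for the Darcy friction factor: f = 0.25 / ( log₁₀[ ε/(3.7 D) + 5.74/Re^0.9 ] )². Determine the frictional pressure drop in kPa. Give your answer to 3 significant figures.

ṁ = 5440 kg/h = 5440/3600 = 1.511 kg/s.
A = πD²/4 = π(0.0749)²/4 = 0.004406 m²; mean velocity V = ṁ/(ρA) = 1.511/(1160 · 0.004406) = 0.2957 m/s.
Reynolds number Re = ρVD/μ = 1160 · 0.2957 · 0.0749 / 0.00241 = 1.066e+04.
Re > 4000 → turbulent. Relative roughness ε/D = 0.000281/0.0749 = 0.00375. Swamee-Jain: f = 0.25/(log₁₀[0.00375/3.7 + 5.74/1.066e+04^0.9])² = 0.25/(log₁₀[0.00101 + 0.00136])² = 0.25/(-2.624)² = 0.0363.
Darcy-Weisbach: ΔP = f(L/D)(ρV²/2) = 0.0363·(3.82/0.0749)·(1160·0.2957²/2) = 0.0363·51·50.7 = 93.86 Pa.
ΔP = 93.86 Pa = 0.0939 kPa.

ΔP ≈ 0.0939 kPa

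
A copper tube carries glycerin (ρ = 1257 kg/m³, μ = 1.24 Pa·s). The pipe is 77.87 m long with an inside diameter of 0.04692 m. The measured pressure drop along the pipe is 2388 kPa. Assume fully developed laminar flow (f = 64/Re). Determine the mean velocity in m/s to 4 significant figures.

For laminar flow, f = 64/Re with Re = ρVD/μ, so Darcy-Weisbach reduces to ΔP = 32μLV/D². Solving for V: V = ΔP·D²/(32μL) = 2.388e+06·(0.04692)²/(32·1.24·77.87) = 1.701 m/s.
Check: Re = ρVD/μ = 1257·1.701·0.04692/1.24 = 80.92 < 2300, so the laminar assumption holds.

V ≈ 1.701 m/s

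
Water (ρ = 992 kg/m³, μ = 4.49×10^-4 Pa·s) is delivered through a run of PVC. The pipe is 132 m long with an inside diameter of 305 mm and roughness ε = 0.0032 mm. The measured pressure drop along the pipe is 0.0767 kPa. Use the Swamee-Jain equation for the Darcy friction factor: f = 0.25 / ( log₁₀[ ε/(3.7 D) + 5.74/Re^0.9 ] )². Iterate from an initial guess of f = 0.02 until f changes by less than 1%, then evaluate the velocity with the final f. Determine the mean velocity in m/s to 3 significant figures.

V ≈ 0.140 m/s

Rearranging Darcy-Weisbach: V = √(2·ΔP·D/(f·L·ρ)). With ε/D = 3.2e-06/0.305 = 1.05e-05, iterate starting from f = 0.02:
  f = 0.02 → V = √(2·76.7·0.305/(0.02·132·992)) = 0.1337 m/s; Re = ρVD/μ = 9.007e+04; f → 0.01832
  f = 0.01832 → V = 0.1397 m/s; Re = 9.411e+04; f → 0.01815
Converged (Δf/f < 1%). With the final f = 0.01815: V = √(2·76.7·0.305/(0.01815·132·992)) = 0.1403 m/s.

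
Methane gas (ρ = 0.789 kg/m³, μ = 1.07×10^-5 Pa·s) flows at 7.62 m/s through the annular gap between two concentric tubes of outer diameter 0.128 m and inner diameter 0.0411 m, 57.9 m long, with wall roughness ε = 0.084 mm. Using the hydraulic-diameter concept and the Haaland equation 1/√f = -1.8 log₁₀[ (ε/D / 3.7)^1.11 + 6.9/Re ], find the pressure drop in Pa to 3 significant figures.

ΔP ≈ 362 Pa

Hydraulic diameter D_h = 4A/P = D_o - D_i = 0.128 - 0.0411 = 0.0869 m.
Re = ρVD_h/μ = 0.789·7.62·0.0869/1.07e-05 = 4.883e+04.
ε/D_h = 8.4e-05/0.0869 = 0.000967; Haaland gives 1/√f = -1.8 log₁₀[0.000105+0.000141] = 6.494, so f = 0.02371.
ΔP = f(L/D_h)(ρV²/2) = 0.02371·57.9/0.0869·22.91 = 361.9 Pa.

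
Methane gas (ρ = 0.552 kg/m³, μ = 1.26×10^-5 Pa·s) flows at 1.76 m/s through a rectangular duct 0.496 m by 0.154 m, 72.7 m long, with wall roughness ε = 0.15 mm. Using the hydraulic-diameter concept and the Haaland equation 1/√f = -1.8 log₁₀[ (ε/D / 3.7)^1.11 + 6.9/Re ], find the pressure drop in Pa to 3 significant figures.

Hydraulic diameter D_h = 4A/P = 4·(0.496·0.154)/(2·(0.496+0.154)) = 0.3055/1.3 = 0.235 m.
Re = ρVD_h/μ = 0.552·1.76·0.235/1.26e-05 = 1.812e+04.
ε/D_h = 0.00015/0.235 = 0.000638; Haaland gives 1/√f = -1.8 log₁₀[6.65e-05+0.000381] = 6.029, so f = 0.02751.
ΔP = f(L/D_h)(ρV²/2) = 0.02751·72.7/0.235·0.8549 = 7.275 Pa.

ΔP ≈ 7.28 Pa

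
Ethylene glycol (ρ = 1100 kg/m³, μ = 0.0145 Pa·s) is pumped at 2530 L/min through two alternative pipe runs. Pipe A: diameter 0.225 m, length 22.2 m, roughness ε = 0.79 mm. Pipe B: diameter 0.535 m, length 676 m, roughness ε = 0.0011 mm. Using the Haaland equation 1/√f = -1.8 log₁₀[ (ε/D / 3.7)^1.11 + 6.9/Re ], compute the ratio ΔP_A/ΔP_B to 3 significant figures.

ΔP_A/ΔP_B ≈ 2.43

Pipe A: V = Q/A = 0.04217/0.03976 = 1.061 m/s; Re = 1.81e+04; ε/D = 0.00351; Haaland → f = 0.03243; ΔP_A = f(L/D)(ρV²/2) = 1979 Pa.
Pipe B: V = Q/A = 0.04217/0.2248 = 0.1876 m/s; Re = 7613; ε/D = 2.06e-06; Haaland → f = 0.03334; ΔP_B = f(L/D)(ρV²/2) = 815.2 Pa.
ΔP_A/ΔP_B = 1979/815.2 = 2.43.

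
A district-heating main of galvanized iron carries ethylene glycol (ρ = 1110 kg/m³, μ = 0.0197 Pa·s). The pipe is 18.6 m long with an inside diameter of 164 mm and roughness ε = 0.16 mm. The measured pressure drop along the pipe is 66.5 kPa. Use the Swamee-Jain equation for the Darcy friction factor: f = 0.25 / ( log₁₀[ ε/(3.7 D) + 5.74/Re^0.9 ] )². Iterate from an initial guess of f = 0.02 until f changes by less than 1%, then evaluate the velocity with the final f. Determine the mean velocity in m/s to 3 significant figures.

Rearranging Darcy-Weisbach: V = √(2·ΔP·D/(f·L·ρ)). With ε/D = 0.00016/0.164 = 0.000976, iterate starting from f = 0.02:
  f = 0.02 → V = √(2·6.65e+04·0.164/(0.02·18.6·1110)) = 7.268 m/s; Re = ρVD/μ = 6.716e+04; f → 0.02322
  f = 0.02322 → V = 6.745 m/s; Re = 6.233e+04; f → 0.02343
Converged (Δf/f < 1%). With the final f = 0.02343: V = √(2·6.65e+04·0.164/(0.02343·18.6·1110)) = 6.715 m/s.

V ≈ 6.71 m/s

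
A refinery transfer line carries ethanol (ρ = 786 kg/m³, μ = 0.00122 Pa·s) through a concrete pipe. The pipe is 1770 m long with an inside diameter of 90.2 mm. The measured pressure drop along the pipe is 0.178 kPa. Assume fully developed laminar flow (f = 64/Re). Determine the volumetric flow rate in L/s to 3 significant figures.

For laminar flow, f = 64/Re with Re = ρVD/μ, so Darcy-Weisbach reduces to ΔP = 32μLV/D². Solving for V: V = ΔP·D²/(32μL) = 178·(0.0902)²/(32·0.00122·1770) = 0.02096 m/s.
Check: Re = ρVD/μ = 786·0.02096·0.0902/0.00122 = 1218 < 2300, so the laminar assumption holds.
Q = V·A = 0.02096·(π/4·0.0902²) = 0.0001339 m³/s = 0.134 L/s.

Q ≈ 0.134 L/s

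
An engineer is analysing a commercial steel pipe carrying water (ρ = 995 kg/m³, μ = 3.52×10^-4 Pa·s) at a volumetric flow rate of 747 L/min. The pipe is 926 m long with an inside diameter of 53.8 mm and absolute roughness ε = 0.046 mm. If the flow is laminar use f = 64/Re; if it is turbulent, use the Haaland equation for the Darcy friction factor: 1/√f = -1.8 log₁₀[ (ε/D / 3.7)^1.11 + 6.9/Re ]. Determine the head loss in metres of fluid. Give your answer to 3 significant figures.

h_f ≈ 508 m

Q = 747 L/min = 747/60000 = 0.01245 m³/s.
Cross-sectional area A = πD²/4 = π(0.0538)²/4 = 0.002273 m²; mean velocity V = Q/A = 0.01245/0.002273 = 5.477 m/s.
Reynolds number Re = ρVD/μ = 995 · 5.477 · 0.0538 / 0.000352 = 8.329e+05.
Re > 4000 → turbulent. Relative roughness ε/D = 4.6e-05/0.0538 = 0.000855. Haaland: 1/√f = -1.8 log₁₀[(0.000855/3.7)^1.11 + 6.9/8.329e+05] = -1.8 log₁₀[9.2e-05 + 8.28e-06] = 7.198, so f = 0.0193.
Darcy-Weisbach: ΔP = f(L/D)(ρV²/2) = 0.0193·(926/0.0538)·(995·5.477²/2) = 0.0193·1.721e+04·1.492e+04 = 4.957e+06 Pa.
Head loss h_f = ΔP/(ρg) = 4.957e+06/(995·9.81) = 508 m.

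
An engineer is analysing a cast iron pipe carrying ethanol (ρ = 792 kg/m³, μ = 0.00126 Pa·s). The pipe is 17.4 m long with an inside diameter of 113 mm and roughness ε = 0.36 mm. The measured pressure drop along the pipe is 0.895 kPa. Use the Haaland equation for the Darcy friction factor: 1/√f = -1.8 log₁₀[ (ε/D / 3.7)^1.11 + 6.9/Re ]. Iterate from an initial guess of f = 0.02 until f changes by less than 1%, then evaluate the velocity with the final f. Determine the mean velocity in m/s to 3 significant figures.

Rearranging Darcy-Weisbach: V = √(2·ΔP·D/(f·L·ρ)). With ε/D = 0.00036/0.113 = 0.00319, iterate starting from f = 0.02:
  f = 0.02 → V = √(2·895·0.113/(0.02·17.4·792)) = 0.8567 m/s; Re = ρVD/μ = 6.085e+04; f → 0.02847
  f = 0.02847 → V = 0.7181 m/s; Re = 5.1e+04; f → 0.02878
  f = 0.02878 → V = 0.7141 m/s; Re = 5.072e+04; f → 0.0288
Converged (Δf/f < 1%). With the final f = 0.0288: V = √(2·895·0.113/(0.0288·17.4·792)) = 0.714 m/s.

V ≈ 0.714 m/s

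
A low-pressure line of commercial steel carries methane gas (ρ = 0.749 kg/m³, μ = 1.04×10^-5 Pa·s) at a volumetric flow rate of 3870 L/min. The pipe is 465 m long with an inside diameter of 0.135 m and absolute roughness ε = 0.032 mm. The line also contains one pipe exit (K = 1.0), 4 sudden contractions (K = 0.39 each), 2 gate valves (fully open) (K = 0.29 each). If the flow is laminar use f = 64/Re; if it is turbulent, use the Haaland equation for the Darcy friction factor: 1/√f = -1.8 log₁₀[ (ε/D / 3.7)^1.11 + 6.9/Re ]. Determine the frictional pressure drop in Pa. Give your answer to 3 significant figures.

ΔP ≈ 600 Pa

Q = 3870 L/min = 3870/60000 = 0.0645 m³/s.
Cross-sectional area A = πD²/4 = π(0.135)²/4 = 0.01431 m²; mean velocity V = Q/A = 0.0645/0.01431 = 4.506 m/s.
Reynolds number Re = ρVD/μ = 0.749 · 4.506 · 0.135 / 1.04e-05 = 4.381e+04.
Re > 4000 → turbulent. Relative roughness ε/D = 3.2e-05/0.135 = 0.000237. Haaland: 1/√f = -1.8 log₁₀[(0.000237/3.7)^1.11 + 6.9/4.381e+04] = -1.8 log₁₀[2.21e-05 + 0.000157] = 6.742, so f = 0.022.
Total minor-loss coefficient ΣK = 1·1 + 4·0.39 + 2·0.29 = 3.14.
ΔP = [f·L/D + ΣK]·(ρV²/2) = [0.022·465/0.135 + 3.14]·(0.749·4.506²/2) = [75.78 + 3.14]·7.604 = 600.1 Pa.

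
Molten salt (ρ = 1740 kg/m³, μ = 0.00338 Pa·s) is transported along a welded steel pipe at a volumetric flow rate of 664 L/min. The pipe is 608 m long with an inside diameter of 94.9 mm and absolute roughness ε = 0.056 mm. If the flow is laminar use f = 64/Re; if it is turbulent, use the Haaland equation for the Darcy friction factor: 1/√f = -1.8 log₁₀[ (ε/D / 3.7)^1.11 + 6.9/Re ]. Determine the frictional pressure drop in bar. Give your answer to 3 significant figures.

Q = 664 L/min = 664/60000 = 0.01107 m³/s.
Cross-sectional area A = πD²/4 = π(0.0949)²/4 = 0.007073 m²; mean velocity V = Q/A = 0.01107/0.007073 = 1.565 m/s.
Reynolds number Re = ρVD/μ = 1740 · 1.565 · 0.0949 / 0.00338 = 7.644e+04.
Re > 4000 → turbulent. Relative roughness ε/D = 5.6e-05/0.0949 = 0.00059. Haaland: 1/√f = -1.8 log₁₀[(0.00059/3.7)^1.11 + 6.9/7.644e+04] = -1.8 log₁₀[6.1e-05 + 9.03e-05] = 6.877, so f = 0.02115.
Darcy-Weisbach: ΔP = f(L/D)(ρV²/2) = 0.02115·(608/0.0949)·(1740·1.565²/2) = 0.02115·6407·2130 = 2.885e+05 Pa.
ΔP = 2.885e+05 Pa = 2.89 bar.

ΔP ≈ 2.89 bar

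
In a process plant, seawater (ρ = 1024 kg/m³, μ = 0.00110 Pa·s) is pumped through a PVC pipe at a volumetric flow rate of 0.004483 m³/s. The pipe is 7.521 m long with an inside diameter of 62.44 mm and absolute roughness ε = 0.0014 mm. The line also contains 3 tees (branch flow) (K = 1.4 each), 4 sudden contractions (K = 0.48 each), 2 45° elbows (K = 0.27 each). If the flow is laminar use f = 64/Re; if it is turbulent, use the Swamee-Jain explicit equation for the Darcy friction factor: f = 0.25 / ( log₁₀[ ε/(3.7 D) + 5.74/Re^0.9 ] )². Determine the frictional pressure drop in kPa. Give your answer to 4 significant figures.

ΔP ≈ 9.768 kPa

Cross-sectional area A = πD²/4 = π(0.06244)²/4 = 0.003062 m²; mean velocity V = Q/A = 0.004483/0.003062 = 1.464 m/s.
Reynolds number Re = ρVD/μ = 1024 · 1.464 · 0.06244 / 0.0011 = 8.51e+04.
Re > 4000 → turbulent. Relative roughness ε/D = 1.4e-06/0.06244 = 2.24e-05. Swamee-Jain: f = 0.25/(log₁₀[2.24e-05/3.7 + 5.74/8.51e+04^0.9])² = 0.25/(log₁₀[6.06e-06 + 0.00021])² = 0.25/(-3.666)² = 0.01861.
Total minor-loss coefficient ΣK = 3·1.4 + 4·0.48 + 2·0.27 = 6.66.
ΔP = [f·L/D + ΣK]·(ρV²/2) = [0.01861·7.521/0.06244 + 6.66]·(1024·1.464²/2) = [2.241 + 6.66]·1097 = 9768 Pa.
ΔP = 9768 Pa = 9.768 kPa.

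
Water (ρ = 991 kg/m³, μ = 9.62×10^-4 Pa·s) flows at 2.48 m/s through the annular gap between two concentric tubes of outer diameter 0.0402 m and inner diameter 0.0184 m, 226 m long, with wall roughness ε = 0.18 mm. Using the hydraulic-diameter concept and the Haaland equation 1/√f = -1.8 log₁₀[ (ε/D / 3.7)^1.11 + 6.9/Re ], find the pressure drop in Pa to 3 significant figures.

Hydraulic diameter D_h = 4A/P = D_o - D_i = 0.0402 - 0.0184 = 0.0218 m.
Re = ρVD_h/μ = 991·2.48·0.0218/0.000962 = 5.569e+04.
ε/D_h = 0.00018/0.0218 = 0.00826; Haaland gives 1/√f = -1.8 log₁₀[0.00114+0.000124] = 5.217, so f = 0.03674.
ΔP = f(L/D_h)(ρV²/2) = 0.03674·226/0.0218·3048 = 1.161e+06 Pa.

ΔP ≈ 1.16×10^6 Pa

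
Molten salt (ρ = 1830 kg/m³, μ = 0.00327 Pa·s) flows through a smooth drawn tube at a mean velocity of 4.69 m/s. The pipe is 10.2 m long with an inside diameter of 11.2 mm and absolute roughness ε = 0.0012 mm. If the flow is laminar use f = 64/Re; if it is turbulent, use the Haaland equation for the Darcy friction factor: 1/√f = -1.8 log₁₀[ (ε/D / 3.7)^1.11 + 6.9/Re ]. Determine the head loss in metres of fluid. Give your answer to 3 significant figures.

Reynolds number Re = ρVD/μ = 1830 · 4.69 · 0.0112 / 0.00327 = 2.94e+04.
Re > 4000 → turbulent. Relative roughness ε/D = 1.2e-06/0.0112 = 0.000107. Haaland: 1/√f = -1.8 log₁₀[(0.000107/3.7)^1.11 + 6.9/2.94e+04] = -1.8 log₁₀[9.17e-06 + 0.000235] = 6.503, so f = 0.02365.
Darcy-Weisbach: ΔP = f(L/D)(ρV²/2) = 0.02365·(10.2/0.0112)·(1830·4.69²/2) = 0.02365·910.7·2.013e+04 = 4.334e+05 Pa.
Head loss h_f = ΔP/(ρg) = 4.334e+05/(1830·9.81) = 24.1 m.

h_f ≈ 24.1 m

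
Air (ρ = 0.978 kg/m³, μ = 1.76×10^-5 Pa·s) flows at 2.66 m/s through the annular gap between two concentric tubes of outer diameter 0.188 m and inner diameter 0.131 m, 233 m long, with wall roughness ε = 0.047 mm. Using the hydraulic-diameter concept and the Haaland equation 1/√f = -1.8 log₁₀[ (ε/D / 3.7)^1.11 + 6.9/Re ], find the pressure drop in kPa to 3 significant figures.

Hydraulic diameter D_h = 4A/P = D_o - D_i = 0.188 - 0.131 = 0.057 m.
Re = ρVD_h/μ = 0.978·2.66·0.057/1.76e-05 = 8425.
ε/D_h = 4.7e-05/0.057 = 0.000825; Haaland gives 1/√f = -1.8 log₁₀[8.84e-05+0.000819] = 5.476, so f = 0.03335.
ΔP = f(L/D_h)(ρV²/2) = 0.03335·233/0.057·3.46 = 471.7 Pa.
ΔP = 0.472 kPa.

ΔP ≈ 0.472 kPa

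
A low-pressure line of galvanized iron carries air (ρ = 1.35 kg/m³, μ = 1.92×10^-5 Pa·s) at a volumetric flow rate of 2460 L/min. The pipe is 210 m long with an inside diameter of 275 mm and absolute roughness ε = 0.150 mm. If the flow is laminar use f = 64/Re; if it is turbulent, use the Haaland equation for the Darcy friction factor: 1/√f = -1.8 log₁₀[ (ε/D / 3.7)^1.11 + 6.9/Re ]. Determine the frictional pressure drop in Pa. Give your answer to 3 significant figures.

ΔP ≈ 7.21 Pa

Q = 2460 L/min = 2460/60000 = 0.041 m³/s.
Cross-sectional area A = πD²/4 = π(0.275)²/4 = 0.0594 m²; mean velocity V = Q/A = 0.041/0.0594 = 0.6903 m/s.
Reynolds number Re = ρVD/μ = 1.35 · 0.6903 · 0.275 / 1.92e-05 = 1.335e+04.
Re > 4000 → turbulent. Relative roughness ε/D = 0.00015/0.275 = 0.000545. Haaland: 1/√f = -1.8 log₁₀[(0.000545/3.7)^1.11 + 6.9/1.335e+04] = -1.8 log₁₀[5.59e-05 + 0.000517] = 5.836, so f = 0.02937.
Darcy-Weisbach: ΔP = f(L/D)(ρV²/2) = 0.02937·(210/0.275)·(1.35·0.6903²/2) = 0.02937·763.6·0.3216 = 7.212 Pa.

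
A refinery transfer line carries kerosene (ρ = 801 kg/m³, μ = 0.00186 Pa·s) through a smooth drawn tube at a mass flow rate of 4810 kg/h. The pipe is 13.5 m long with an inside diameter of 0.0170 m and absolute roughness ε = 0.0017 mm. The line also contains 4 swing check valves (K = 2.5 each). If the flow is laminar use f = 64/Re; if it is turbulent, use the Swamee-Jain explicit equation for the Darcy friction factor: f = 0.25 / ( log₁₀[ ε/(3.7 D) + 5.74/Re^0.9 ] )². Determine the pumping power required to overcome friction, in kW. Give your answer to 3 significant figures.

ṁ = 4810 kg/h = 4810/3600 = 1.336 kg/s.
A = πD²/4 = π(0.017)²/4 = 0.000227 m²; mean velocity V = ṁ/(ρA) = 1.336/(801 · 0.000227) = 7.349 m/s.
Reynolds number Re = ρVD/μ = 801 · 7.349 · 0.017 / 0.00186 = 5.38e+04.
Re > 4000 → turbulent. Relative roughness ε/D = 1.7e-06/0.017 = 0.0001. Swamee-Jain: f = 0.25/(log₁₀[0.0001/3.7 + 5.74/5.38e+04^0.9])² = 0.25/(log₁₀[2.7e-05 + 0.000317])² = 0.25/(-3.463)² = 0.02084.
Total minor-loss coefficient ΣK = 4·2.5 = 10.
ΔP = [f·L/D + ΣK]·(ρV²/2) = [0.02084·13.5/0.017 + 10]·(801·7.349²/2) = [16.55 + 10]·2.163e+04 = 5.743e+05 Pa.
Q = ṁ/ρ = 1.336/801 = 0.001668 m³/s.
Pumping power P = QΔP = 0.001668·5.743e+05 = 958.0 W = 0.958 kW.

P ≈ 0.958 kW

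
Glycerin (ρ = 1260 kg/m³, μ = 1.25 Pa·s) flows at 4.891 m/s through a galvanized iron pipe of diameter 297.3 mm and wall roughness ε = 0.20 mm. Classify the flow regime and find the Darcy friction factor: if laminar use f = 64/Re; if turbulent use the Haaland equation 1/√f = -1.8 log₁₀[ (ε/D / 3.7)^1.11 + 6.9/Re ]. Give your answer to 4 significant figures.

Re = ρVD/μ = 1260·4.891·0.2973/1.25 = 1466.
Re < 2300 → laminar, so f = 64/Re = 0.04366 (roughness is irrelevant in laminar flow).

f ≈ 0.04366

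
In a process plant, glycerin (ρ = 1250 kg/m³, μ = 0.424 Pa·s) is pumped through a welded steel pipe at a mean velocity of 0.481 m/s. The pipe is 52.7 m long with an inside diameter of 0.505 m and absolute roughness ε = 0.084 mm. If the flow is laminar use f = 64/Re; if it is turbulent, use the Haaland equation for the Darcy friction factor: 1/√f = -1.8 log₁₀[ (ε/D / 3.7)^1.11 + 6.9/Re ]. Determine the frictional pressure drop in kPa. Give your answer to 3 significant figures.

ΔP ≈ 1.35 kPa

Reynolds number Re = ρVD/μ = 1250 · 0.481 · 0.505 / 0.424 = 716.1.
Re < 2300 → laminar flow, so f = 64/Re = 64/716.1 = 0.08937 (the turbulent correlation is not needed).
Darcy-Weisbach: ΔP = f(L/D)(ρV²/2) = 0.08937·(52.7/0.505)·(1250·0.481²/2) = 0.08937·104.4·144.6 = 1349 Pa.
ΔP = 1349 Pa = 1.35 kPa.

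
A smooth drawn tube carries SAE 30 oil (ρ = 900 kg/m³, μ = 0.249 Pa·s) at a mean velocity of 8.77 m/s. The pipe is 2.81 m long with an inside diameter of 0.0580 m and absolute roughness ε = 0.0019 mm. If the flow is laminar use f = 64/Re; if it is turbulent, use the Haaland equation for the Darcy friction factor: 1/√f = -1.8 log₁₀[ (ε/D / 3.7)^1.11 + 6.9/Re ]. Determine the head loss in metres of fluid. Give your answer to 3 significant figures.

Reynolds number Re = ρVD/μ = 900 · 8.77 · 0.058 / 0.249 = 1839.
Re < 2300 → laminar flow, so f = 64/Re = 64/1839 = 0.03481 (the turbulent correlation is not needed).
Darcy-Weisbach: ΔP = f(L/D)(ρV²/2) = 0.03481·(2.81/0.058)·(900·8.77²/2) = 0.03481·48.45·3.461e+04 = 5.837e+04 Pa.
Head loss h_f = ΔP/(ρg) = 5.837e+04/(900·9.81) = 6.61 m.

h_f ≈ 6.61 m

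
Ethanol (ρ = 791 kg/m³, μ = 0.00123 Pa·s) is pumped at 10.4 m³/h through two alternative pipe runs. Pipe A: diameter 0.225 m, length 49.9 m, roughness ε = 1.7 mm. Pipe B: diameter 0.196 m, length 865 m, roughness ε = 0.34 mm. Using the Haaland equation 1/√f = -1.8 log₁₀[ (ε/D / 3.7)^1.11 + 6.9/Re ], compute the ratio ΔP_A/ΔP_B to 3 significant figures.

Pipe A: V = Q/A = 0.002889/0.03976 = 0.07266 m/s; Re = 1.051e+04; ε/D = 0.00756; Haaland → f = 0.04016; ΔP_A = f(L/D)(ρV²/2) = 18.6 Pa.
Pipe B: V = Q/A = 0.002889/0.03017 = 0.09575 m/s; Re = 1.207e+04; ε/D = 0.00173; Haaland → f = 0.03188; ΔP_B = f(L/D)(ρV²/2) = 510.1 Pa.
ΔP_A/ΔP_B = 18.6/510.1 = 0.0365.

ΔP_A/ΔP_B ≈ 0.0365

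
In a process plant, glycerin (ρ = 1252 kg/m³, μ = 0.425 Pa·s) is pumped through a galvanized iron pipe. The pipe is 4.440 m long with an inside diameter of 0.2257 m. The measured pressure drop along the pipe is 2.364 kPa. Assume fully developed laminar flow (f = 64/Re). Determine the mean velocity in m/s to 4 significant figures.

V ≈ 1.994 m/s

For laminar flow, f = 64/Re with Re = ρVD/μ, so Darcy-Weisbach reduces to ΔP = 32μLV/D². Solving for V: V = ΔP·D²/(32μL) = 2364·(0.2257)²/(32·0.425·4.44) = 1.994 m/s.
Check: Re = ρVD/μ = 1252·1.994·0.2257/0.425 = 1326 < 2300, so the laminar assumption holds.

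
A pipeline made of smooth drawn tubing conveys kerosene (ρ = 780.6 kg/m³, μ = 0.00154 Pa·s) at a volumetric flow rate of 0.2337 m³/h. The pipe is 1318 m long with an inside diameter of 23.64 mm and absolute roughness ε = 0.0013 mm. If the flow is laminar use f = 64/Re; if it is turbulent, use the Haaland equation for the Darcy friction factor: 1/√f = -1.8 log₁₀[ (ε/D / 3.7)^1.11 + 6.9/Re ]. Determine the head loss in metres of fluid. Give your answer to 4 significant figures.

h_f ≈ 2.245 m

Q = 0.2337 m³/h = 0.2337/3600 = 6.492e-05 m³/s.
Cross-sectional area A = πD²/4 = π(0.02364)²/4 = 0.0004389 m²; mean velocity V = Q/A = 6.492e-05/0.0004389 = 0.1479 m/s.
Reynolds number Re = ρVD/μ = 780.6 · 0.1479 · 0.02364 / 0.00154 = 1772.
Re < 2300 → laminar flow, so f = 64/Re = 64/1772 = 0.03611 (the turbulent correlation is not needed).
Darcy-Weisbach: ΔP = f(L/D)(ρV²/2) = 0.03611·(1318/0.02364)·(780.6·0.1479²/2) = 0.03611·5.575e+04·8.538 = 1.719e+04 Pa.
Head loss h_f = ΔP/(ρg) = 1.719e+04/(780.6·9.81) = 2.245 m.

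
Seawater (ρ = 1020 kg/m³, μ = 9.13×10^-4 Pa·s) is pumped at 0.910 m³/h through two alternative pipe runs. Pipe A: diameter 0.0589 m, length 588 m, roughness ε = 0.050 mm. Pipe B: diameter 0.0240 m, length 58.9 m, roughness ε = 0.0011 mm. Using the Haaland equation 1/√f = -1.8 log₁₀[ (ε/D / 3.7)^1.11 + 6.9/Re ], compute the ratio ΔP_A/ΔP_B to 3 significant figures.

ΔP_A/ΔP_B ≈ 0.147

Pipe A: V = Q/A = 0.0002528/0.002725 = 0.09277 m/s; Re = 6105; ε/D = 0.000849; Haaland → f = 0.03637; ΔP_A = f(L/D)(ρV²/2) = 1594 Pa.
Pipe B: V = Q/A = 0.0002528/0.0004524 = 0.5588 m/s; Re = 1.498e+04; ε/D = 4.58e-05; Haaland → f = 0.02778; ΔP_B = f(L/D)(ρV²/2) = 1.085e+04 Pa.
ΔP_A/ΔP_B = 1594/1.085e+04 = 0.147.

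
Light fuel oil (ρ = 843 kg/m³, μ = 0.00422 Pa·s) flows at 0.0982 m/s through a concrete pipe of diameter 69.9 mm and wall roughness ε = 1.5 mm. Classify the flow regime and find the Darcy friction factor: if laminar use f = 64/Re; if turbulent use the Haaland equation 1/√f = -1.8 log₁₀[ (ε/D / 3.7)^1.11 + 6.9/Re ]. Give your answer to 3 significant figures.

Re = ρVD/μ = 843·0.0982·0.0699/0.00422 = 1371.
Re < 2300 → laminar, so f = 64/Re = 0.04667 (roughness is irrelevant in laminar flow).

f ≈ 0.0467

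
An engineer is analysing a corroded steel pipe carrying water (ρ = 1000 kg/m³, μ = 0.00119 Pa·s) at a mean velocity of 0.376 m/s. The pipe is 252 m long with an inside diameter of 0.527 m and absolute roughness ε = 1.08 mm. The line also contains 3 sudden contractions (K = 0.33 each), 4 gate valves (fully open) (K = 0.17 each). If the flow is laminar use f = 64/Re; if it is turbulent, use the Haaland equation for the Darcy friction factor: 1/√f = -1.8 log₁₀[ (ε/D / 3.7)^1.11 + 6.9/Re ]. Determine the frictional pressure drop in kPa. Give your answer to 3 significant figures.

Reynolds number Re = ρVD/μ = 1000 · 0.376 · 0.527 / 0.00119 = 1.665e+05.
Re > 4000 → turbulent. Relative roughness ε/D = 0.00108/0.527 = 0.00205. Haaland: 1/√f = -1.8 log₁₀[(0.00205/3.7)^1.11 + 6.9/1.665e+05] = -1.8 log₁₀[0.000243 + 4.14e-05] = 6.383, so f = 0.02454.
Total minor-loss coefficient ΣK = 3·0.33 + 4·0.17 = 1.67.
ΔP = [f·L/D + ΣK]·(ρV²/2) = [0.02454·252/0.527 + 1.67]·(1000·0.376²/2) = [11.73 + 1.67]·70.69 = 947.6 Pa.
ΔP = 947.6 Pa = 0.948 kPa.

ΔP ≈ 0.948 kPa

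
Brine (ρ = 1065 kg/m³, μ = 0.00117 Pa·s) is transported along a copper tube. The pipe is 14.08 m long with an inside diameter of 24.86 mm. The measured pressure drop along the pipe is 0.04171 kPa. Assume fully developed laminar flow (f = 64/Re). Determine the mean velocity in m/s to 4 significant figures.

V ≈ 0.04890 m/s

For laminar flow, f = 64/Re with Re = ρVD/μ, so Darcy-Weisbach reduces to ΔP = 32μLV/D². Solving for V: V = ΔP·D²/(32μL) = 41.71·(0.02486)²/(32·0.00117·14.08) = 0.0489 m/s.
Check: Re = ρVD/μ = 1065·0.0489·0.02486/0.00117 = 1107 < 2300, so the laminar assumption holds.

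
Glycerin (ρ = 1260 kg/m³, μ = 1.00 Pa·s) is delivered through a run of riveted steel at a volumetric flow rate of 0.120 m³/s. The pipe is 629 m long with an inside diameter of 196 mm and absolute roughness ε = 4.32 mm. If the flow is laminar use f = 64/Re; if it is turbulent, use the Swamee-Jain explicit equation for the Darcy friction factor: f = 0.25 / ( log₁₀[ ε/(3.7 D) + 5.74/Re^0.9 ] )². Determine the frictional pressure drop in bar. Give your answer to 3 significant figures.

ΔP ≈ 20.8 bar

Cross-sectional area A = πD²/4 = π(0.196)²/4 = 0.03017 m²; mean velocity V = Q/A = 0.12/0.03017 = 3.977 m/s.
Reynolds number Re = ρVD/μ = 1260 · 3.977 · 0.196 / 1 = 982.2.
Re < 2300 → laminar flow, so f = 64/Re = 64/982.2 = 0.06516 (the turbulent correlation is not needed).
Darcy-Weisbach: ΔP = f(L/D)(ρV²/2) = 0.06516·(629/0.196)·(1260·3.977²/2) = 0.06516·3209·9965 = 2.084e+06 Pa.
ΔP = 2.084e+06 Pa = 20.8 bar.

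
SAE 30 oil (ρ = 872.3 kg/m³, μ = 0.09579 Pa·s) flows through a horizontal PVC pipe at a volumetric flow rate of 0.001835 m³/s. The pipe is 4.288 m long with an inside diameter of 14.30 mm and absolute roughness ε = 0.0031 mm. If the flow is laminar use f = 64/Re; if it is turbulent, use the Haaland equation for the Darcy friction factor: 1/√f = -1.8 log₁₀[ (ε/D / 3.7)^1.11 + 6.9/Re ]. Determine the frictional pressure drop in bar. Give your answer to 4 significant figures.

Cross-sectional area A = πD²/4 = π(0.0143)²/4 = 0.0001606 m²; mean velocity V = Q/A = 0.001835/0.0001606 = 11.43 m/s.
Reynolds number Re = ρVD/μ = 872.3 · 11.43 · 0.0143 / 0.0958 = 1488.
Re < 2300 → laminar flow, so f = 64/Re = 64/1488 = 0.04302 (the turbulent correlation is not needed).
Darcy-Weisbach: ΔP = f(L/D)(ρV²/2) = 0.04302·(4.288/0.0143)·(872.3·11.43²/2) = 0.04302·299.9·5.694e+04 = 7.344e+05 Pa.
ΔP = 7.344e+05 Pa = 7.344 bar.

ΔP ≈ 7.344 bar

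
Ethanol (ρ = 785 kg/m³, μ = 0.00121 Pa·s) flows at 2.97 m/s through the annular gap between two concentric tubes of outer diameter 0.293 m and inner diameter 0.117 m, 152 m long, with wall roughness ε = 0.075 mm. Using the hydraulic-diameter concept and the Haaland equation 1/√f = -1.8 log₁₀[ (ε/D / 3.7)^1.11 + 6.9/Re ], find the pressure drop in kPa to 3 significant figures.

ΔP ≈ 52.3 kPa

Hydraulic diameter D_h = 4A/P = D_o - D_i = 0.293 - 0.117 = 0.176 m.
Re = ρVD_h/μ = 785·2.97·0.176/0.00121 = 3.391e+05.
ε/D_h = 7.5e-05/0.176 = 0.000426; Haaland gives 1/√f = -1.8 log₁₀[4.25e-05+2.03e-05] = 7.563, so f = 0.01748.
ΔP = f(L/D_h)(ρV²/2) = 0.01748·152/0.176·3462 = 5.227e+04 Pa.
ΔP = 52.3 kPa.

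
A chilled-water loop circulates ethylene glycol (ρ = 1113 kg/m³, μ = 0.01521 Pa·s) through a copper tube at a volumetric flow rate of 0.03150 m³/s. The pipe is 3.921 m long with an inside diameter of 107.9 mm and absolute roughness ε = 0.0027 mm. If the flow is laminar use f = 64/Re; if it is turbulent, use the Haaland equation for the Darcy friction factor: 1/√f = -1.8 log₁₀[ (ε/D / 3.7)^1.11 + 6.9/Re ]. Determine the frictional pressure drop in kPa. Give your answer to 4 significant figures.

ΔP ≈ 5.739 kPa

Cross-sectional area A = πD²/4 = π(0.1079)²/4 = 0.009144 m²; mean velocity V = Q/A = 0.0315/0.009144 = 3.445 m/s.
Reynolds number Re = ρVD/μ = 1113 · 3.445 · 0.1079 / 0.0152 = 2.72e+04.
Re > 4000 → turbulent. Relative roughness ε/D = 2.7e-06/0.1079 = 2.5e-05. Haaland: 1/√f = -1.8 log₁₀[(2.5e-05/3.7)^1.11 + 6.9/2.72e+04] = -1.8 log₁₀[1.83e-06 + 0.000254] = 6.467, so f = 0.02391.
Darcy-Weisbach: ΔP = f(L/D)(ρV²/2) = 0.02391·(3.921/0.1079)·(1113·3.445²/2) = 0.02391·36.34·6604 = 5739 Pa.
ΔP = 5739 Pa = 5.739 kPa.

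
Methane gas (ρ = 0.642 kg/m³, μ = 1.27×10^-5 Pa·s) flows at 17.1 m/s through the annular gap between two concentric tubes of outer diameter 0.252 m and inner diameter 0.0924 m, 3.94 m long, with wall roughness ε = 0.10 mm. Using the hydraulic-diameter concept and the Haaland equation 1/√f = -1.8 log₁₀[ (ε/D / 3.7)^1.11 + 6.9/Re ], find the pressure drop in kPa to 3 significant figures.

ΔP ≈ 0.0461 kPa

Hydraulic diameter D_h = 4A/P = D_o - D_i = 0.252 - 0.0924 = 0.1596 m.
Re = ρVD_h/μ = 0.642·17.1·0.1596/1.27e-05 = 1.38e+05.
ε/D_h = 0.0001/0.1596 = 0.000627; Haaland gives 1/√f = -1.8 log₁₀[6.52e-05+5e-05] = 7.09, so f = 0.0199.
ΔP = f(L/D_h)(ρV²/2) = 0.0199·3.94/0.1596·93.86 = 46.1 Pa.
ΔP = 0.0461 kPa.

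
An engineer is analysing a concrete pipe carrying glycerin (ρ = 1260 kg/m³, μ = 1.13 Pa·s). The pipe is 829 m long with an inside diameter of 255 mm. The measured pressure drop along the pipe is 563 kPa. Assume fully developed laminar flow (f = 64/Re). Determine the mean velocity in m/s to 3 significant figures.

V ≈ 1.22 m/s

For laminar flow, f = 64/Re with Re = ρVD/μ, so Darcy-Weisbach reduces to ΔP = 32μLV/D². Solving for V: V = ΔP·D²/(32μL) = 5.63e+05·(0.255)²/(32·1.13·829) = 1.221 m/s.
Check: Re = ρVD/μ = 1260·1.221·0.255/1.13 = 347.2 < 2300, so the laminar assumption holds.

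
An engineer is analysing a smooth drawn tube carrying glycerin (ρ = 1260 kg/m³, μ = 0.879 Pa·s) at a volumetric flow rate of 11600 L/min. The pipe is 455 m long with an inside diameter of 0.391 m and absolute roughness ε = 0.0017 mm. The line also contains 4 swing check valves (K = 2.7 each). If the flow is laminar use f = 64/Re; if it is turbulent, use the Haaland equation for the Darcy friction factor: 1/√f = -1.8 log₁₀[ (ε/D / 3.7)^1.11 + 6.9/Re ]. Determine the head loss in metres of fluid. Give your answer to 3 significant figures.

Q = 11600 L/min = 11600/60000 = 0.1933 m³/s.
Cross-sectional area A = πD²/4 = π(0.391)²/4 = 0.1201 m²; mean velocity V = Q/A = 0.1933/0.1201 = 1.61 m/s.
Reynolds number Re = ρVD/μ = 1260 · 1.61 · 0.391 / 0.879 = 902.4.
Re < 2300 → laminar flow, so f = 64/Re = 64/902.4 = 0.07092 (the turbulent correlation is not needed).
Total minor-loss coefficient ΣK = 4·2.7 = 10.8.
ΔP = [f·L/D + ΣK]·(ρV²/2) = [0.07092·455/0.391 + 10.8]·(1260·1.61²/2) = [82.53 + 10.8]·1633 = 1.524e+05 Pa.
Head loss h_f = ΔP/(ρg) = 1.524e+05/(1260·9.81) = 12.3 m.

h_f ≈ 12.3 m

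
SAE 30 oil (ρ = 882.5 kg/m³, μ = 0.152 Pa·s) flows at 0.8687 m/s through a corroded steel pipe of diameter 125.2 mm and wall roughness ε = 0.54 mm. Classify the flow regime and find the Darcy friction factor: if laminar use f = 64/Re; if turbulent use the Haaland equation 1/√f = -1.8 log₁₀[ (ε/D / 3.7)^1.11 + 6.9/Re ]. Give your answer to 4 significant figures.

f ≈ 0.1014

Re = ρVD/μ = 882.5·0.8687·0.1252/0.152 = 631.5.
Re < 2300 → laminar, so f = 64/Re = 0.1014 (roughness is irrelevant in laminar flow).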